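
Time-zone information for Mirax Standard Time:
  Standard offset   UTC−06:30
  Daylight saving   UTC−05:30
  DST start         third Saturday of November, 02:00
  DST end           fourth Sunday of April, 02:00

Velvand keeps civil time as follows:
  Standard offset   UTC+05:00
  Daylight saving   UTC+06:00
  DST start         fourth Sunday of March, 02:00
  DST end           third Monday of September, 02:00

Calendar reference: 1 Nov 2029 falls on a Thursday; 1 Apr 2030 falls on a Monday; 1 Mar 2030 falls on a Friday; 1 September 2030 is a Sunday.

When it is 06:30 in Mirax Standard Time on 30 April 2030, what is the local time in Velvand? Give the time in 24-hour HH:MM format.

19:00

1 November 2029 is a Thursday, so the first Saturday is November 3 and the third is November 17.
1 April 2030 is a Monday, so the first Sunday is April 7 and the fourth is April 28.
30 April 2030 is outside the daylight-saving period (17 November 2029 – 28 April 2030), so Mirax Standard Time is on standard time, UTC−06:30.
06:30 Mirax Standard Time + 6h30m = 13:00 UTC.
1 March 2030 is a Friday, so the first Sunday is March 3 and the fourth is March 24.
1 September 2030 is a Sunday, so the first Monday is September 2 and the third is September 16.
At the standard offset (UTC+05:00), 13:00 UTC + 5h = 18:00 Velvand standard time.
Daylight saving runs 24 March – 16 September; the standard-time date in Velvand, 30 April 2030, is inside that window, so Velvand is at UTC+06:00.
13:00 UTC + 6h = 19:00 Velvand.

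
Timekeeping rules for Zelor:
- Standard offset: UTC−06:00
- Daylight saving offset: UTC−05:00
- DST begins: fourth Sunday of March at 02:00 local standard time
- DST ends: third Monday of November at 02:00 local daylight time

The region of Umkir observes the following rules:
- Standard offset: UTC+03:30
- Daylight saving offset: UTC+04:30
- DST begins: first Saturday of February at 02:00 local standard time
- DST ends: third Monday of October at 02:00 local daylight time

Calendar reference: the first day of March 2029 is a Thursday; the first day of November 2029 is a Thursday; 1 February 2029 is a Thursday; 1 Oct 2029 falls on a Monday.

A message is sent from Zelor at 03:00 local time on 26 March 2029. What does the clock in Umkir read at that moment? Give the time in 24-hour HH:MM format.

12:30

1 March 2029 is a Thursday, so the first Sunday is March 4 and the fourth is March 25.
1 November 2029 is a Thursday, so the first Monday is November 5 and the third is November 19.
Daylight saving runs 25 March – 19 November; 26 March 2029 is inside that window, so Zelor is at UTC−05:00.
03:00 Zelor + 5h = 08:00 UTC.
1 February 2029 is a Thursday, so the first Saturday is February 3.
1 October 2029 is a Monday, so the first Monday is October 1 and the third is October 15.
At the standard offset (UTC+03:30), 08:00 UTC + 3h30m = 11:30 Umkir standard time.
Daylight saving runs 3 February – 15 October; the standard-time date in Umkir, 26 March 2029, is inside that window, so Umkir is at UTC+04:30.
08:00 UTC + 4h30m = 12:30 Umkir.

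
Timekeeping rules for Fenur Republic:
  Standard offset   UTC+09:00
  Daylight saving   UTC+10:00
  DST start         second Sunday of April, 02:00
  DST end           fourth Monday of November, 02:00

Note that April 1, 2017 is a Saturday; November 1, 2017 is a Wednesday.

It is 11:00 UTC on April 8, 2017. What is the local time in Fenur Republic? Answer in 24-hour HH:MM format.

20:00

1 April 2017 is a Saturday, so the first Sunday is April 2 and the second is April 9.
1 November 2017 is a Wednesday, so the first Monday is November 6 and the fourth is November 27.
At the standard offset (UTC+09:00), 11:00 UTC + 9h = 20:00 Fenur Republic standard time.
Daylight saving runs 9 April – 27 November; the standard-time date in Fenur Republic, April 8, 2017, is outside that window, so Fenur Republic is on standard time at UTC+09:00.
11:00 UTC + 9h = 20:00 local.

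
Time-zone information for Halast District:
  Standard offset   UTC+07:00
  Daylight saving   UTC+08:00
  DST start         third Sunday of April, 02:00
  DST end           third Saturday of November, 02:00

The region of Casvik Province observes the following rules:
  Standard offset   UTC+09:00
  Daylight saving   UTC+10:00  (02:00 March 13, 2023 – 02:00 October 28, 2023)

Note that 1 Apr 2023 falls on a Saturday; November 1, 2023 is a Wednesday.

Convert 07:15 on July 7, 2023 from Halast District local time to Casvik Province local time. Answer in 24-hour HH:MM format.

09:15

1 April 2023 is a Saturday, so the first Sunday is April 2 and the third is April 16.
1 November 2023 is a Wednesday, so the first Saturday is November 4 and the third is November 18.
Daylight saving runs 16 April – 18 November; July 7, 2023 is inside that window, so Halast District is at UTC+08:00.
07:15 Halast District − 8h = 23:15 UTC (rolling into the previous day, 6 July 2023).
At the standard offset (UTC+09:00), 23:15 UTC + 9h = 08:15 Casvik Province standard time (rolling into the next day, 7 July 2023).
Daylight saving runs 13 March – 28 October; the standard-time date in Casvik Province, July 7, 2023, is inside that window, so Casvik Province is at UTC+10:00.
23:15 UTC + 10h = 09:15 Casvik Province (rolling into the next day, 7 July 2023).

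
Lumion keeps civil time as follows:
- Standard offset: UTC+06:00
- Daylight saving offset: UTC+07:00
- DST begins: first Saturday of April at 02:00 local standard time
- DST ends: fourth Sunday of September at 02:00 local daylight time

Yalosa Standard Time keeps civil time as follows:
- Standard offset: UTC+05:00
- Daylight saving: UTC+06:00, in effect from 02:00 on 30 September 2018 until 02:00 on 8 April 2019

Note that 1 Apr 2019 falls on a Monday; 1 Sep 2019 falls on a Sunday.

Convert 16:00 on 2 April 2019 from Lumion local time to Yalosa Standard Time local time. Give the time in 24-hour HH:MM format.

16:00

1 April 2019 is a Monday, so the first Saturday is April 6.
1 September 2019 is a Sunday, so the first Sunday is September 1 and the fourth is September 22.
2 April 2019 is outside the daylight-saving period (6 April – 22 September), so Lumion is on standard time, UTC+06:00.
16:00 Lumion − 6h = 10:00 UTC.
At the standard offset (UTC+05:00), 10:00 UTC + 5h = 15:00 Yalosa Standard Time standard time.
The standard-time date in Yalosa Standard Time, 2 April 2019, falls between 30 September 2018 and 8 April 2019, so daylight saving is in effect and Yalosa Standard Time is at UTC+06:00.
10:00 UTC + 6h = 16:00 Yalosa Standard Time.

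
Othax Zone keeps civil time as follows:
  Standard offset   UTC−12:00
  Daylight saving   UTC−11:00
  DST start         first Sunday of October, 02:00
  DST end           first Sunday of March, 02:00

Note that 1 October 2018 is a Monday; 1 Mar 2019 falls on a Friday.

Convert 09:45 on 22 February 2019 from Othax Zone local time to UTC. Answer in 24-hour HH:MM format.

1 October 2018 is a Monday, so the first Sunday is October 7.
1 March 2019 is a Friday, so the first Sunday is March 3.
22 February 2019 falls between 7 October 2018 and 3 March 2019, so daylight saving is in effect and Othax Zone is at UTC−11:00.
09:45 local + 11h = 20:45 UTC.

20:45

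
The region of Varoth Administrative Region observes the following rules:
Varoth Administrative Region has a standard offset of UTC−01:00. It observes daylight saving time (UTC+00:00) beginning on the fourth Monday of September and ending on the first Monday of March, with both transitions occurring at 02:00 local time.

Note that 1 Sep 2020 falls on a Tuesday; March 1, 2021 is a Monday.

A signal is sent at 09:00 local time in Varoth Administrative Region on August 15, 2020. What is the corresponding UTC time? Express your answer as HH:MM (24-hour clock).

10:00

1 September 2020 is a Tuesday, so the first Monday is September 7 and the fourth is September 28.
1 March 2021 is a Monday, so the first Monday is March 1.
August 15, 2020 does not fall between 28 September 2020 and 1 March 2021, so daylight saving is not in effect and Varoth Administrative Region is at UTC−01:00.
09:00 local + 1h = 10:00 UTC.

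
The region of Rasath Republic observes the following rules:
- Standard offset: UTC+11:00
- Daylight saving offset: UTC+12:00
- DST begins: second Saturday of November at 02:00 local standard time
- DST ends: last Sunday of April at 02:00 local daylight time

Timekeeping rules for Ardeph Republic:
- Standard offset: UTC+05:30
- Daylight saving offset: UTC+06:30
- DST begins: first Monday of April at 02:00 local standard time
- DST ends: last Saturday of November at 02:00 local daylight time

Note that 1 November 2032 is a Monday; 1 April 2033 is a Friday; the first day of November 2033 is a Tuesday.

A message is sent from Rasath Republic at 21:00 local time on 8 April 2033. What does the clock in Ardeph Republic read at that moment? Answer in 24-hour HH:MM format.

1 November 2032 is a Monday, so the first Saturday is November 6 and the second is November 13.
1 April 2033 is a Friday, so Sundays fall on 3, 10, 17, 24; the last is April 24.
8 April 2033 falls between 13 November 2032 and 24 April 2033, so daylight saving is in effect and Rasath Republic is at UTC+12:00.
21:00 Rasath Republic − 12h = 09:00 UTC.
1 April 2033 is a Friday, so the first Monday is April 4.
1 November 2033 is a Tuesday, so Saturdays fall on 5, 12, 19, 26; the last is November 26.
At the standard offset (UTC+05:30), 09:00 UTC + 5h30m = 14:30 Ardeph Republic standard time.
The standard-time date in Ardeph Republic, 8 April 2033, lies within the daylight-saving period (4 April – 26 November), so Ardeph Republic is on daylight time, UTC+06:30.
09:00 UTC + 6h30m = 15:30 Ardeph Republic.

15:30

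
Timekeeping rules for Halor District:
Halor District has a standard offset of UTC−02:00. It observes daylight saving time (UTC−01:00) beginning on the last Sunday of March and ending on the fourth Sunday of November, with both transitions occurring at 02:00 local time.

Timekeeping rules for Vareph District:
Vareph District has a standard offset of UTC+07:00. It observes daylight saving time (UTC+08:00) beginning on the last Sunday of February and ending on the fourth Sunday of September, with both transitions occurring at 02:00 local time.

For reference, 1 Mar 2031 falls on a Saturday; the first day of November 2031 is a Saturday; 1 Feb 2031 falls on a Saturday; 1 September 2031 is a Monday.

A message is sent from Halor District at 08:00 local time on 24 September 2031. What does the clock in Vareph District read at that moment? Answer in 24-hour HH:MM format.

1 March 2031 is a Saturday, so Sundays fall on 2, 9, 16, 23, 30; the last is March 30.
1 November 2031 is a Saturday, so the first Sunday is November 2 and the fourth is November 23.
24 September 2031 lies within the daylight-saving period (30 March – 23 November), so Halor District is on daylight time, UTC−01:00.
08:00 Halor District + 1h = 09:00 UTC.
1 February 2031 is a Saturday, so Sundays fall on 2, 9, 16, 23; the last is February 23.
1 September 2031 is a Monday, so the first Sunday is September 7 and the fourth is September 28.
At the standard offset (UTC+07:00), 09:00 UTC + 7h = 16:00 Vareph District standard time.
The standard-time date in Vareph District, 24 September 2031, lies within the daylight-saving period (23 February – 28 September), so Vareph District is on daylight time, UTC+08:00.
09:00 UTC + 8h = 17:00 Vareph District.

17:00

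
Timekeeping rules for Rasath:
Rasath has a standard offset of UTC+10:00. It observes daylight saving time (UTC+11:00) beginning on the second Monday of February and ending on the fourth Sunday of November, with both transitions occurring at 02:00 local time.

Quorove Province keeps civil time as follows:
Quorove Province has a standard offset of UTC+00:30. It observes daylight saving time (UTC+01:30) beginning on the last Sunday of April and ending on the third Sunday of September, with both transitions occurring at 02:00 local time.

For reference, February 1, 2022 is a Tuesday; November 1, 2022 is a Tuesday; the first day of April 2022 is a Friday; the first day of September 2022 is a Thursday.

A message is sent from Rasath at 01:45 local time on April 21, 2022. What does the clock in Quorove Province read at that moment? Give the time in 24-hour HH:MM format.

1 February 2022 is a Tuesday, so the first Monday is February 7 and the second is February 14.
1 November 2022 is a Tuesday, so the first Sunday is November 6 and the fourth is November 27.
Daylight saving runs 14 February – 27 November; April 21, 2022 is inside that window, so Rasath is at UTC+11:00.
01:45 Rasath − 11h = 14:45 UTC (rolling into the previous day, 20 April 2022).
1 April 2022 is a Friday, so Sundays fall on 3, 10, 17, 24; the last is April 24.
1 September 2022 is a Thursday, so the first Sunday is September 4 and the third is September 18.
At the standard offset (UTC+00:30), 14:45 UTC + 0h30m = 15:15 Quorove Province standard time.
Daylight saving runs 24 April – 18 September; the standard-time date in Quorove Province, April 20, 2022, is outside that window, so Quorove Province is on standard time at UTC+00:30.
14:45 UTC + 0h30m = 15:15 Quorove Province.

15:15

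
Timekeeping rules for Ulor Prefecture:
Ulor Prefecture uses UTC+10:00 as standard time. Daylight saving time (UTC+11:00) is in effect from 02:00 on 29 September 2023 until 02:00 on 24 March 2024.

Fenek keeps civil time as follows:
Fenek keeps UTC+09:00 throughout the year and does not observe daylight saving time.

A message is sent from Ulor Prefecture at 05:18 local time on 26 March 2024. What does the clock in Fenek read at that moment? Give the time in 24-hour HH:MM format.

26 March 2024 is outside the daylight-saving period (29 September 2023 – 24 March 2024), so Ulor Prefecture is on standard time, UTC+10:00.
05:18 Ulor Prefecture − 10h = 19:18 UTC (rolling into the previous day, 25 March 2024).
Fenek stays on UTC+09:00 all year.
19:18 UTC + 9h = 04:18 Fenek (rolling into the next day, 26 March 2024).

04:18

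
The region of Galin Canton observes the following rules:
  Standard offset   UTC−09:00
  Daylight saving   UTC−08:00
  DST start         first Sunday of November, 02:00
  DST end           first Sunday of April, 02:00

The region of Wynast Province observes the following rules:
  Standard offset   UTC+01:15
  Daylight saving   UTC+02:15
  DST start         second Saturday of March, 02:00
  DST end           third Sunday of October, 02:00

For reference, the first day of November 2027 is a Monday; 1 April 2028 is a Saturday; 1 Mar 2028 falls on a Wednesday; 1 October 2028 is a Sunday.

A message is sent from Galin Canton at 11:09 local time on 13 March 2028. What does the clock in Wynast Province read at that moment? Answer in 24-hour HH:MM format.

1 November 2027 is a Monday, so the first Sunday is November 7.
1 April 2028 is a Saturday, so the first Sunday is April 2.
Daylight saving runs 7 November 2027 – 2 April 2028; 13 March 2028 is inside that window, so Galin Canton is at UTC−08:00.
11:09 Galin Canton + 8h = 19:09 UTC.
1 March 2028 is a Wednesday, so the first Saturday is March 4 and the second is March 11.
1 October 2028 is a Sunday, so the first Sunday is October 1 and the third is October 15.
At the standard offset (UTC+01:15), 19:09 UTC + 1h15m = 20:24 Wynast Province standard time.
Daylight saving runs 11 March – 15 October; the standard-time date in Wynast Province, 13 March 2028, is inside that window, so Wynast Province is at UTC+02:15.
19:09 UTC + 2h15m = 21:24 Wynast Province.

21:24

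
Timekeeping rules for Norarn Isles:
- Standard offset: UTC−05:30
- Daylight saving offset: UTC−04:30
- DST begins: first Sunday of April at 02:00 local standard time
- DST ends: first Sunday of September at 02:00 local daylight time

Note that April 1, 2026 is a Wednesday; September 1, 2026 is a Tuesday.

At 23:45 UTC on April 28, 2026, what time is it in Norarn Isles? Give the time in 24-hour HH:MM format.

1 April 2026 is a Wednesday, so the first Sunday is April 5.
1 September 2026 is a Tuesday, so the first Sunday is September 6.
At the standard offset (UTC−05:30), 23:45 UTC − 5h30m = 18:15 Norarn Isles standard time.
The standard-time date in Norarn Isles, April 28, 2026, lies within the daylight-saving period (5 April – 6 September), so Norarn Isles is on daylight time, UTC−04:30.
23:45 UTC − 4h30m = 19:15 local.

19:15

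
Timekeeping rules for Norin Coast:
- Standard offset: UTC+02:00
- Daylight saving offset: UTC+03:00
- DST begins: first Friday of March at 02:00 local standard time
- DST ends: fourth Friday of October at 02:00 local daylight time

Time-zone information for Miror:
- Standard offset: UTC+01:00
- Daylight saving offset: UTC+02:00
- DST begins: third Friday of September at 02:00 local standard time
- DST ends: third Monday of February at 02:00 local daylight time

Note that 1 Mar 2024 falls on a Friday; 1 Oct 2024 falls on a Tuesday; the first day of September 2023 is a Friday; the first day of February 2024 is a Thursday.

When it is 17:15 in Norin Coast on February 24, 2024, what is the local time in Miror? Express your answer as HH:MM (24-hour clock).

1 March 2024 is a Friday, so the first Friday is March 1.
1 October 2024 is a Tuesday, so the first Friday is October 4 and the fourth is October 25.
February 24, 2024 is outside the daylight-saving period (1 March – 25 October), so Norin Coast is on standard time, UTC+02:00.
17:15 Norin Coast − 2h = 15:15 UTC.
1 September 2023 is a Friday, so the first Friday is September 1 and the third is September 15.
1 February 2024 is a Thursday, so the first Monday is February 5 and the third is February 19.
At the standard offset (UTC+01:00), 15:15 UTC + 1h = 16:15 Miror standard time.
The standard-time date in Miror, February 24, 2024, is outside the daylight-saving period (15 September 2023 – 19 February 2024), so Miror is on standard time, UTC+01:00.
15:15 UTC + 1h = 16:15 Miror.

16:15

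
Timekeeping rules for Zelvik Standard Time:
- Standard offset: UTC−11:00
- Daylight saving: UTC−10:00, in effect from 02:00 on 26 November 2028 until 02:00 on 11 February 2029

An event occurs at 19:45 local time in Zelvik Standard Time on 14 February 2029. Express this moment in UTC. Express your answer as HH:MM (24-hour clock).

06:45

14 February 2029 does not fall between 26 November 2028 and 11 February 2029, so daylight saving is not in effect and Zelvik Standard Time is at UTC−11:00.
19:45 local + 11h = 06:45 UTC (rolling into the next day, 15 February 2029).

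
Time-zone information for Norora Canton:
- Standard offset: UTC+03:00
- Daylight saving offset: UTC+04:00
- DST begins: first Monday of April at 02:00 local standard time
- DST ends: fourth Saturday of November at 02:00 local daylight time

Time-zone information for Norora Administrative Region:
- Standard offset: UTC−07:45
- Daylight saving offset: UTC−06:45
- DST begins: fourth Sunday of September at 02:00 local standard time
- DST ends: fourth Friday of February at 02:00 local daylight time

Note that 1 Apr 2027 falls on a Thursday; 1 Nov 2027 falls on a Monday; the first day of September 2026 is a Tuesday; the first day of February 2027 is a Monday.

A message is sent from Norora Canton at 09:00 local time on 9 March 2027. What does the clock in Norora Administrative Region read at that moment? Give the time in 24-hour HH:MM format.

22:15

1 April 2027 is a Thursday, so the first Monday is April 5.
1 November 2027 is a Monday, so the first Saturday is November 6 and the fourth is November 27.
9 March 2027 is outside the daylight-saving period (5 April – 27 November), so Norora Canton is on standard time, UTC+03:00.
09:00 Norora Canton − 3h = 06:00 UTC.
1 September 2026 is a Tuesday, so the first Sunday is September 6 and the fourth is September 27.
1 February 2027 is a Monday, so the first Friday is February 5 and the fourth is February 26.
At the standard offset (UTC−07:45), 06:00 UTC − 7h45m = 22:15 Norora Administrative Region standard time (rolling into the previous day, 8 March 2027).
Daylight saving runs 27 September 2026 – 26 February 2027; the standard-time date in Norora Administrative Region, 8 March 2027, is outside that window, so Norora Administrative Region is on standard time at UTC−07:45.
06:00 UTC − 7h45m = 22:15 Norora Administrative Region (rolling into the previous day, 8 March 2027).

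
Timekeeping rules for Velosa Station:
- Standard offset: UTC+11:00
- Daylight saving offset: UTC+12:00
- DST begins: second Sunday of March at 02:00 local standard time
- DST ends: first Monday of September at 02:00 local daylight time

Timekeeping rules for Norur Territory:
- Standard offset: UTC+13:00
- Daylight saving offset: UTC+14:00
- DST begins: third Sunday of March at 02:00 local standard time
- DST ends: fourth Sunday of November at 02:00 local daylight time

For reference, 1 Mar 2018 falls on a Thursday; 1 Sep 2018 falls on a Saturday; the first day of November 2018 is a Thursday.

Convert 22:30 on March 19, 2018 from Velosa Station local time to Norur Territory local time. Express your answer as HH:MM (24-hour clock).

00:30

1 March 2018 is a Thursday, so the first Sunday is March 4 and the second is March 11.
1 September 2018 is a Saturday, so the first Monday is September 3.
Daylight saving runs 11 March – 3 September; March 19, 2018 is inside that window, so Velosa Station is at UTC+12:00.
22:30 Velosa Station − 12h = 10:30 UTC.
1 March 2018 is a Thursday, so the first Sunday is March 4 and the third is March 18.
1 November 2018 is a Thursday, so the first Sunday is November 4 and the fourth is November 25.
At the standard offset (UTC+13:00), 10:30 UTC + 13h = 23:30 Norur Territory standard time.
Daylight saving runs 18 March – 25 November; the standard-time date in Norur Territory, March 19, 2018, is inside that window, so Norur Territory is at UTC+14:00.
10:30 UTC + 14h = 00:30 Norur Territory (rolling into the next day, 20 March 2018).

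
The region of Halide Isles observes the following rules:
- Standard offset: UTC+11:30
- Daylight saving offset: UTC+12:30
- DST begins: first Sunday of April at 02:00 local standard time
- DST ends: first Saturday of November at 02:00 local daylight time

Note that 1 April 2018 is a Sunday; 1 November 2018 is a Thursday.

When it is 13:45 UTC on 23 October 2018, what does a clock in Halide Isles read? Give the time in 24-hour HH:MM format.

1 April 2018 is a Sunday, so the first Sunday is April 1.
1 November 2018 is a Thursday, so the first Saturday is November 3.
At the standard offset (UTC+11:30), 13:45 UTC + 11h30m = 01:15 Halide Isles standard time (rolling into the next day, 24 October 2018).
The standard-time date in Halide Isles, 24 October 2018, falls between 1 April and 3 November, so daylight saving is in effect and Halide Isles is at UTC+12:30.
13:45 UTC + 12h30m = 02:15 local (rolling into the next day, 24 October 2018).

02:15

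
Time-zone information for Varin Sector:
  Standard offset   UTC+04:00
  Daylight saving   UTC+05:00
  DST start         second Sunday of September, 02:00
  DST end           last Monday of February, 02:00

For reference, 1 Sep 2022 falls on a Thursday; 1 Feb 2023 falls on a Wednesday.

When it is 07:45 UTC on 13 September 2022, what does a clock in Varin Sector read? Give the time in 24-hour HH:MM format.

12:45

1 September 2022 is a Thursday, so the first Sunday is September 4 and the second is September 11.
1 February 2023 is a Wednesday, so Mondays fall on 6, 13, 20, 27; the last is February 27.
At the standard offset (UTC+04:00), 07:45 UTC + 4h = 11:45 Varin Sector standard time.
The standard-time date in Varin Sector, 13 September 2022, falls between 11 September 2022 and 27 February 2023, so daylight saving is in effect and Varin Sector is at UTC+05:00.
07:45 UTC + 5h = 12:45 local.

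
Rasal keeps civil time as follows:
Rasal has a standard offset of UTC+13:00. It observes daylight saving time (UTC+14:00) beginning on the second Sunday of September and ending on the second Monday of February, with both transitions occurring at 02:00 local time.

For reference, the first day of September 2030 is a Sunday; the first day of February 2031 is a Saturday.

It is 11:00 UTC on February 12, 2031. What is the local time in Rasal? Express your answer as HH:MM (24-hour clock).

00:00

1 September 2030 is a Sunday, so the first Sunday is September 1 and the second is September 8.
1 February 2031 is a Saturday, so the first Monday is February 3 and the second is February 10.
At the standard offset (UTC+13:00), 11:00 UTC + 13h = 00:00 Rasal standard time (rolling into the next day, 13 February 2031).
The standard-time date in Rasal, February 13, 2031, is outside the daylight-saving period (8 September 2030 – 10 February 2031), so Rasal is on standard time, UTC+13:00.
11:00 UTC + 13h = 00:00 local (rolling into the next day, 13 February 2031).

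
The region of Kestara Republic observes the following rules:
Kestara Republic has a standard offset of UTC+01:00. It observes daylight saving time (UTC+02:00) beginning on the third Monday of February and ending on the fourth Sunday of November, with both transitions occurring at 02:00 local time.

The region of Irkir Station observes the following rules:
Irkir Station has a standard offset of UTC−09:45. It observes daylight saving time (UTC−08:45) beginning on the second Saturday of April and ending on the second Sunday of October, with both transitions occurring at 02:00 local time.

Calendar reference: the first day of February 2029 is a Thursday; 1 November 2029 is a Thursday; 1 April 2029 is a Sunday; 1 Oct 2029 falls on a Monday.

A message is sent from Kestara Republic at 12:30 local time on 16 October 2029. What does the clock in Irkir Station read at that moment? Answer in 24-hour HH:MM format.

00:45

1 February 2029 is a Thursday, so the first Monday is February 5 and the third is February 19.
1 November 2029 is a Thursday, so the first Sunday is November 4 and the fourth is November 25.
16 October 2029 lies within the daylight-saving period (19 February – 25 November), so Kestara Republic is on daylight time, UTC+02:00.
12:30 Kestara Republic − 2h = 10:30 UTC.
1 April 2029 is a Sunday, so the first Saturday is April 7 and the second is April 14.
1 October 2029 is a Monday, so the first Sunday is October 7 and the second is October 14.
At the standard offset (UTC−09:45), 10:30 UTC − 9h45m = 00:45 Irkir Station standard time.
Daylight saving runs 14 April – 14 October; the standard-time date in Irkir Station, 16 October 2029, is outside that window, so Irkir Station is on standard time at UTC−09:45.
10:30 UTC − 9h45m = 00:45 Irkir Station.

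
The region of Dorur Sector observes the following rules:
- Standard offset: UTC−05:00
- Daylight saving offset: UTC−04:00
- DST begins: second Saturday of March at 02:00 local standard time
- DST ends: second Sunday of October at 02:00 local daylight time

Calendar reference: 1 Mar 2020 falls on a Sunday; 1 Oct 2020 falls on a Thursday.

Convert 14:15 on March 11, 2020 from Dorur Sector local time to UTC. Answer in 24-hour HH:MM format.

1 March 2020 is a Sunday, so the first Saturday is March 7 and the second is March 14.
1 October 2020 is a Thursday, so the first Sunday is October 4 and the second is October 11.
March 11, 2020 does not fall between 14 March and 11 October, so daylight saving is not in effect and Dorur Sector is at UTC−05:00.
14:15 local + 5h = 19:15 UTC.

19:15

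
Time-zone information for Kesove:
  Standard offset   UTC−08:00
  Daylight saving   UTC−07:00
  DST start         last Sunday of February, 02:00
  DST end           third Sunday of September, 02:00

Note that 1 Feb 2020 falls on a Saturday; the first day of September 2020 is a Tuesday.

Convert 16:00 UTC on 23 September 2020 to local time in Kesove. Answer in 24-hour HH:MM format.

08:00

1 February 2020 is a Saturday, so Sundays fall on 2, 9, 16, 23; the last is February 23.
1 September 2020 is a Tuesday, so the first Sunday is September 6 and the third is September 20.
At the standard offset (UTC−08:00), 16:00 UTC − 8h = 08:00 Kesove standard time.
The standard-time date in Kesove, 23 September 2020, does not fall between 23 February and 20 September, so daylight saving is not in effect and Kesove is at UTC−08:00.
16:00 UTC − 8h = 08:00 local.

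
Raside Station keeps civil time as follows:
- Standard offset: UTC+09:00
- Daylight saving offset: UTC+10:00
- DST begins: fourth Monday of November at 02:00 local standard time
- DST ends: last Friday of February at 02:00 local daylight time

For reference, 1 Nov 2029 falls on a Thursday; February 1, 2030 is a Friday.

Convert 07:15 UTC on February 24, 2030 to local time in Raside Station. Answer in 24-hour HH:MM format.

1 November 2029 is a Thursday, so the first Monday is November 5 and the fourth is November 26.
1 February 2030 is a Friday, so Fridays fall on 1, 8, 15, 22; the last is February 22.
At the standard offset (UTC+09:00), 07:15 UTC + 9h = 16:15 Raside Station standard time.
The standard-time date in Raside Station, February 24, 2030, is outside the daylight-saving period (26 November 2029 – 22 February 2030), so Raside Station is on standard time, UTC+09:00.
07:15 UTC + 9h = 16:15 local.

16:15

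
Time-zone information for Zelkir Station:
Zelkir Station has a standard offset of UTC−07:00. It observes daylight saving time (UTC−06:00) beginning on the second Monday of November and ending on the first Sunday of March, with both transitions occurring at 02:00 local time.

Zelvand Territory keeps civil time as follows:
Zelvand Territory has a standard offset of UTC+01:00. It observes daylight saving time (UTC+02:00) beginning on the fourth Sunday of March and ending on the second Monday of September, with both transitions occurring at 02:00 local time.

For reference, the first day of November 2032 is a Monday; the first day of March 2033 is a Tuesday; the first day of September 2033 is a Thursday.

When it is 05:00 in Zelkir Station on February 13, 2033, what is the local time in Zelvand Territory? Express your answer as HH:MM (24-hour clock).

12:00

1 November 2032 is a Monday, so the first Monday is November 1 and the second is November 8.
1 March 2033 is a Tuesday, so the first Sunday is March 6.
February 13, 2033 falls between 8 November 2032 and 6 March 2033, so daylight saving is in effect and Zelkir Station is at UTC−06:00.
05:00 Zelkir Station + 6h = 11:00 UTC.
1 March 2033 is a Tuesday, so the first Sunday is March 6 and the fourth is March 27.
1 September 2033 is a Thursday, so the first Monday is September 5 and the second is September 12.
At the standard offset (UTC+01:00), 11:00 UTC + 1h = 12:00 Zelvand Territory standard time.
The standard-time date in Zelvand Territory, February 13, 2033, does not fall between 27 March and 12 September, so daylight saving is not in effect and Zelvand Territory is at UTC+01:00.
11:00 UTC + 1h = 12:00 Zelvand Territory.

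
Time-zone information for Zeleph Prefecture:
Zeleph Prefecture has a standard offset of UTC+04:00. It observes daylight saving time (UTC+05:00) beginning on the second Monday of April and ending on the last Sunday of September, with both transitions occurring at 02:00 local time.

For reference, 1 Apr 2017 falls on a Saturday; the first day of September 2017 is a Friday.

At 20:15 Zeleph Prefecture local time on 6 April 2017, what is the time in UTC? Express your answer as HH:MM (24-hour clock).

16:15

1 April 2017 is a Saturday, so the first Monday is April 3 and the second is April 10.
1 September 2017 is a Friday, so Sundays fall on 3, 10, 17, 24; the last is September 24.
6 April 2017 does not fall between 10 April and 24 September, so daylight saving is not in effect and Zeleph Prefecture is at UTC+04:00.
20:15 local − 4h = 16:15 UTC.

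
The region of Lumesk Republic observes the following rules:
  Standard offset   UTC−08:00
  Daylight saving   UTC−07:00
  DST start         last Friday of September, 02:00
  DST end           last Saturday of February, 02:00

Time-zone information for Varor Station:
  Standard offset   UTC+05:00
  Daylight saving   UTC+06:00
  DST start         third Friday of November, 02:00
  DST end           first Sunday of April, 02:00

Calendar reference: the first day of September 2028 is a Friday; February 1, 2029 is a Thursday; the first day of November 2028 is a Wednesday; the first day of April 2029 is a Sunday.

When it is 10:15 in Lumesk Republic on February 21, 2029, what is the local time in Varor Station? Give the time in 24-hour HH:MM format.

1 September 2028 is a Friday, so Fridays fall on 1, 8, 15, 22, 29; the last is September 29.
1 February 2029 is a Thursday, so Saturdays fall on 3, 10, 17, 24; the last is February 24.
Daylight saving runs 29 September 2028 – 24 February 2029; February 21, 2029 is inside that window, so Lumesk Republic is at UTC−07:00.
10:15 Lumesk Republic + 7h = 17:15 UTC.
1 November 2028 is a Wednesday, so the first Friday is November 3 and the third is November 17.
1 April 2029 is a Sunday, so the first Sunday is April 1.
At the standard offset (UTC+05:00), 17:15 UTC + 5h = 22:15 Varor Station standard time.
The standard-time date in Varor Station, February 21, 2029, falls between 17 November 2028 and 1 April 2029, so daylight saving is in effect and Varor Station is at UTC+06:00.
17:15 UTC + 6h = 23:15 Varor Station.

23:15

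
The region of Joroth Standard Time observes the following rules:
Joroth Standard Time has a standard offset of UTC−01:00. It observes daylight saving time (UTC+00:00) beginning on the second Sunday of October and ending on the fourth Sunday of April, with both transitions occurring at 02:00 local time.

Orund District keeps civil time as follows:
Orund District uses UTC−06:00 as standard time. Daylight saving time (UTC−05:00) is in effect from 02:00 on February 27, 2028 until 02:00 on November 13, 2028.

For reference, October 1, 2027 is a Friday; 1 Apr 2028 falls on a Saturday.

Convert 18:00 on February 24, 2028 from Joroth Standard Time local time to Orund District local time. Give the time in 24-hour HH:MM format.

12:00

1 October 2027 is a Friday, so the first Sunday is October 3 and the second is October 10.
1 April 2028 is a Saturday, so the first Sunday is April 2 and the fourth is April 23.
February 24, 2028 lies within the daylight-saving period (10 October 2027 – 23 April 2028), so Joroth Standard Time is on daylight time, UTC+00:00.
18:00 Joroth Standard Time − 0h = 18:00 UTC.
At the standard offset (UTC−06:00), 18:00 UTC − 6h = 12:00 Orund District standard time.
The standard-time date in Orund District, February 24, 2028, does not fall between 27 February and 13 November, so daylight saving is not in effect and Orund District is at UTC−06:00.
18:00 UTC − 6h = 12:00 Orund District.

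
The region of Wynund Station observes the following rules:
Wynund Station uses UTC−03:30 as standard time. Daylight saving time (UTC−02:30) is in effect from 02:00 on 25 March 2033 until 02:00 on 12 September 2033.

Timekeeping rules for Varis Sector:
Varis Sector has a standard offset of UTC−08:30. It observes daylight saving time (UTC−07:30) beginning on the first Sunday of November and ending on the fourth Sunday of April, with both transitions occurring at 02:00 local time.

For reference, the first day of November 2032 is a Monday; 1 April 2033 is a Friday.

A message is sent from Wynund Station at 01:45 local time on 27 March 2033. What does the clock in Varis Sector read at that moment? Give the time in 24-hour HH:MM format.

27 March 2033 falls between 25 March and 12 September, so daylight saving is in effect and Wynund Station is at UTC−02:30.
01:45 Wynund Station + 2h30m = 04:15 UTC.
1 November 2032 is a Monday, so the first Sunday is November 7.
1 April 2033 is a Friday, so the first Sunday is April 3 and the fourth is April 24.
At the standard offset (UTC−08:30), 04:15 UTC − 8h30m = 19:45 Varis Sector standard time (rolling into the previous day, 26 March 2033).
The standard-time date in Varis Sector, 26 March 2033, lies within the daylight-saving period (7 November 2032 – 24 April 2033), so Varis Sector is on daylight time, UTC−07:30.
04:15 UTC − 7h30m = 20:45 Varis Sector (rolling into the previous day, 26 March 2033).

20:45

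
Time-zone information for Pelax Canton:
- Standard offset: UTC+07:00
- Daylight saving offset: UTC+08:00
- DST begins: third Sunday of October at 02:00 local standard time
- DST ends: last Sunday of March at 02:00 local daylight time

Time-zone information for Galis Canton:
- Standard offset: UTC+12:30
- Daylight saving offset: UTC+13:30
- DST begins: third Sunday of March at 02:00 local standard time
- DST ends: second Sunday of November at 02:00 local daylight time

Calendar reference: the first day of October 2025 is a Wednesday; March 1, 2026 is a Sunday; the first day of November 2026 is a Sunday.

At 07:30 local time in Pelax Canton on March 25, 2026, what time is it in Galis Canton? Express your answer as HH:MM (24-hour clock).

1 October 2025 is a Wednesday, so the first Sunday is October 5 and the third is October 19.
1 March 2026 is a Sunday, so Sundays fall on 1, 8, 15, 22, 29; the last is March 29.
Daylight saving runs 19 October 2025 – 29 March 2026; March 25, 2026 is inside that window, so Pelax Canton is at UTC+08:00.
07:30 Pelax Canton − 8h = 23:30 UTC (rolling into the previous day, 24 March 2026).
1 March 2026 is a Sunday, so the first Sunday is March 1 and the third is March 15.
1 November 2026 is a Sunday, so the first Sunday is November 1 and the second is November 8.
At the standard offset (UTC+12:30), 23:30 UTC + 12h30m = 12:00 Galis Canton standard time (rolling into the next day, 25 March 2026).
Daylight saving runs 15 March – 8 November; the standard-time date in Galis Canton, March 25, 2026, is inside that window, so Galis Canton is at UTC+13:30.
23:30 UTC + 13h30m = 13:00 Galis Canton (rolling into the next day, 25 March 2026).

13:00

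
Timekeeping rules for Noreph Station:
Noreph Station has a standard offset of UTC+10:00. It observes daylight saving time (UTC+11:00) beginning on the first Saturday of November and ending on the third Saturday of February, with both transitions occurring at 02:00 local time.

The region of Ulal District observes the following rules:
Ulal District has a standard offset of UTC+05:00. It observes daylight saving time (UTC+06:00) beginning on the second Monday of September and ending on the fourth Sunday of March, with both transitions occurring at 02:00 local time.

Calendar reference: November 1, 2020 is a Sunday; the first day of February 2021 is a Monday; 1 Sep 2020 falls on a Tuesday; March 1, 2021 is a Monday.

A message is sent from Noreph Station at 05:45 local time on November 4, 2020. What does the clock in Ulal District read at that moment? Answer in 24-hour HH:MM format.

1 November 2020 is a Sunday, so the first Saturday is November 7.
1 February 2021 is a Monday, so the first Saturday is February 6 and the third is February 20.
Daylight saving runs 7 November 2020 – 20 February 2021; November 4, 2020 is outside that window, so Noreph Station is on standard time at UTC+10:00.
05:45 Noreph Station − 10h = 19:45 UTC (rolling into the previous day, 3 November 2020).
1 September 2020 is a Tuesday, so the first Monday is September 7 and the second is September 14.
1 March 2021 is a Monday, so the first Sunday is March 7 and the fourth is March 28.
At the standard offset (UTC+05:00), 19:45 UTC + 5h = 00:45 Ulal District standard time (rolling into the next day, 4 November 2020).
The standard-time date in Ulal District, November 4, 2020, lies within the daylight-saving period (14 September 2020 – 28 March 2021), so Ulal District is on daylight time, UTC+06:00.
19:45 UTC + 6h = 01:45 Ulal District (rolling into the next day, 4 November 2020).

01:45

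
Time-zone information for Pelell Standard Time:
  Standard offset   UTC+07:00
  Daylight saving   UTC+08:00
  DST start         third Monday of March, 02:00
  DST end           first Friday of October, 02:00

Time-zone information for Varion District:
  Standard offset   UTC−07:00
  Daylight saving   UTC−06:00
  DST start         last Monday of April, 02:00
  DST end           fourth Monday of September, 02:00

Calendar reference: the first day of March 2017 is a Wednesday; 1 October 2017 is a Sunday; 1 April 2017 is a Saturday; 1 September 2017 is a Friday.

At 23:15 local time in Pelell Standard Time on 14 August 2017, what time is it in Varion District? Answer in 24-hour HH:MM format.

1 March 2017 is a Wednesday, so the first Monday is March 6 and the third is March 20.
1 October 2017 is a Sunday, so the first Friday is October 6.
14 August 2017 lies within the daylight-saving period (20 March – 6 October), so Pelell Standard Time is on daylight time, UTC+08:00.
23:15 Pelell Standard Time − 8h = 15:15 UTC.
1 April 2017 is a Saturday, so Mondays fall on 3, 10, 17, 24; the last is April 24.
1 September 2017 is a Friday, so the first Monday is September 4 and the fourth is September 25.
At the standard offset (UTC−07:00), 15:15 UTC − 7h = 08:15 Varion District standard time.
The standard-time date in Varion District, 14 August 2017, lies within the daylight-saving period (24 April – 25 September), so Varion District is on daylight time, UTC−06:00.
15:15 UTC − 6h = 09:15 Varion District.

09:15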